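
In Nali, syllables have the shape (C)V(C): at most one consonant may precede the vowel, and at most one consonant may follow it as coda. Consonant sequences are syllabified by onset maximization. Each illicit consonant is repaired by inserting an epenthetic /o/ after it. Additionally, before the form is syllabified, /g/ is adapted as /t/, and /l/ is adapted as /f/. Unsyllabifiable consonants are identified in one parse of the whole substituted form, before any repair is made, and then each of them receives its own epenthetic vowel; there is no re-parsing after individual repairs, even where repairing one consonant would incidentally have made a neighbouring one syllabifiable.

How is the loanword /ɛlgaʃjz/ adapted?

Substitution: /l/ → /f/, /g/ → /t/, giving /ɛftaʃjz/.
Syllabifying with onset maximization leaves /j/, /z/ stranded (at most one coda consonant is licensed; onsets are limited to one consonant).
Each unlicensed consonant becomes the onset of a new syllable: /j/ → /jo/, /z/ → /zo/.

ɛftaʃjozo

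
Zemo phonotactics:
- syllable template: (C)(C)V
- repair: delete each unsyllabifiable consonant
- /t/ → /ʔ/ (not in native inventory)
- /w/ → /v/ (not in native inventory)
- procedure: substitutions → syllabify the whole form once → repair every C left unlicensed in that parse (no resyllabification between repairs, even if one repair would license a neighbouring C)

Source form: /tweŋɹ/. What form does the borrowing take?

ʔve

Substitution: /t/ → /ʔ/, /w/ → /v/, giving /ʔveŋɹ/.
Under (C)(C)V, the unsyllabifiable consonants are /ŋ/, /ɹ/ (no codas are permitted; onsets may contain at most 2 consonants).
Each unlicensed consonant is deleted: /ŋ/, /ɹ/.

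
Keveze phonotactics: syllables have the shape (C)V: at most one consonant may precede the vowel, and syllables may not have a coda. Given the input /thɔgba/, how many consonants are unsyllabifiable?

2

The consonants /t/, /g/ cannot be parsed into a legal (C)V syllable (no codas are permitted; onsets are limited to one consonant).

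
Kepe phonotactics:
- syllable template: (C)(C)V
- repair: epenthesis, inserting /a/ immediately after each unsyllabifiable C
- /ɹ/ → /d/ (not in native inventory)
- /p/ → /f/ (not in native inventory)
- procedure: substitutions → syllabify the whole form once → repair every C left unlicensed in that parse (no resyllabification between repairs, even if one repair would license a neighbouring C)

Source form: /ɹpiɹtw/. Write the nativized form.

Substitution: /ɹ/ → /d/, /p/ → /f/, giving /dfidtw/.
The consonants /d/, /t/, /w/ cannot be parsed into a legal (C)(C)V syllable (no codas are permitted; onsets may contain at most 2 consonants).
Inserting the epenthetic vowel yields /d/ → /da/, /t/ → /ta/, /w/ → /wa/.

dfidatawa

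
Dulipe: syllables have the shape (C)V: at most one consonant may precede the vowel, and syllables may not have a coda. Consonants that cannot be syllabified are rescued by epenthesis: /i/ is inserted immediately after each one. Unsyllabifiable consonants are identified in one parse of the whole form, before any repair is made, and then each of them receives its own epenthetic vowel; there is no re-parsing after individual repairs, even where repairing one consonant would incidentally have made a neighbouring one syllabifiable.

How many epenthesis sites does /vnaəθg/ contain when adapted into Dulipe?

The unsyllabifiable consonants are /v/, /θ/, /g/; each receives one epenthetic vowel.

3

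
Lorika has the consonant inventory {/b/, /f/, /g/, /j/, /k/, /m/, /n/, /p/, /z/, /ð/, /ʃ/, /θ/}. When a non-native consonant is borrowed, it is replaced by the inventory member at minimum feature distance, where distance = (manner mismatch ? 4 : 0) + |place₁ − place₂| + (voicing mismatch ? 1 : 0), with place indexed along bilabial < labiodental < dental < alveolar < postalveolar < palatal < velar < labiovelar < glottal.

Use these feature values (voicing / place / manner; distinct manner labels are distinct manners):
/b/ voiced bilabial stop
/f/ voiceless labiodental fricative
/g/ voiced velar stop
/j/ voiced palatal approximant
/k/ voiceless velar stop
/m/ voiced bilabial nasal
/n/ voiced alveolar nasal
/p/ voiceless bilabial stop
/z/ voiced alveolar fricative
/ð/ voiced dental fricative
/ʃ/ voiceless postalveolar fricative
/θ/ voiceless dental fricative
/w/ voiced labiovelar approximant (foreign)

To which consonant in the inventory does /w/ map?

/j/ is closest: same manner (approximant), place distance 2 (labiovelar→palatal), same voicing; total 2. Next closest is /g/ at distance 5.

j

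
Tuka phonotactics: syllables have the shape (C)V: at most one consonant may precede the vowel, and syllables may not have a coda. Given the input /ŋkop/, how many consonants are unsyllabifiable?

2

The consonants /ŋ/, /p/ cannot be parsed into a legal (C)V syllable (no codas are permitted; onsets are limited to one consonant).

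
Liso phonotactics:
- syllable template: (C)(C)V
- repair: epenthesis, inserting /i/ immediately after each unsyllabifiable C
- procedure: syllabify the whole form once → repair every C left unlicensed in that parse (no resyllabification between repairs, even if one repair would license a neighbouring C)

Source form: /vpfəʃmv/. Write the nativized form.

The consonants /v/, /ʃ/, /m/, /v/ cannot be parsed into a legal (C)(C)V syllable (no codas are permitted; onsets may contain at most 2 consonants).
Inserting the epenthetic vowel yields /v/ → /vi/, /ʃ/ → /ʃi/, /m/ → /mi/, /v/ → /vi/.

vipfəʃimivi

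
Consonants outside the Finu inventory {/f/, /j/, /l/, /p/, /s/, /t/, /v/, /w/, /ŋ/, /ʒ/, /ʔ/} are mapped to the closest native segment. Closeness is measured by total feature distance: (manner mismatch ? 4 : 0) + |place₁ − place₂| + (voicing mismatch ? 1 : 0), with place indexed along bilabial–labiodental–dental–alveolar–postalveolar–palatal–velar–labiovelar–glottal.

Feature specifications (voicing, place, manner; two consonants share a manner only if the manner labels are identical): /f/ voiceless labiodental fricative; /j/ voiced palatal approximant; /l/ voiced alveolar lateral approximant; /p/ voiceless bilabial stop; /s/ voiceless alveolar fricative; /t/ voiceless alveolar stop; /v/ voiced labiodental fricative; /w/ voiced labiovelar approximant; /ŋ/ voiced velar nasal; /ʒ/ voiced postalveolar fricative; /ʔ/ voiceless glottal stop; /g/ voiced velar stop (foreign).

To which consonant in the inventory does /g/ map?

/ʔ/ is closest: same manner (stop), place distance 2 (velar→glottal), voicing differs (+1); total 3. Next closest is /t/ at distance 4.

ʔ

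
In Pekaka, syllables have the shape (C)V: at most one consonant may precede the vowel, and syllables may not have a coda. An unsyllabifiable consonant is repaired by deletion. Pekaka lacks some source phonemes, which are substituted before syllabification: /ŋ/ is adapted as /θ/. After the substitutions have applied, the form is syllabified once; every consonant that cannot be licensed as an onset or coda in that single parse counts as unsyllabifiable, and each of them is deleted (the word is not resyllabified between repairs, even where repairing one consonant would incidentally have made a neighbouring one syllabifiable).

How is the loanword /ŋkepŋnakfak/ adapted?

Substitution: /ŋ/ → /θ/, giving /θkepθnakfak/.
Syllabifying with onset maximization leaves /θ/, /p/, /θ/, /k/, /k/ stranded (no codas are permitted; onsets are limited to one consonant).
Deletion applies to /θ/, /p/, /θ/, /k/, /k/.

kenafa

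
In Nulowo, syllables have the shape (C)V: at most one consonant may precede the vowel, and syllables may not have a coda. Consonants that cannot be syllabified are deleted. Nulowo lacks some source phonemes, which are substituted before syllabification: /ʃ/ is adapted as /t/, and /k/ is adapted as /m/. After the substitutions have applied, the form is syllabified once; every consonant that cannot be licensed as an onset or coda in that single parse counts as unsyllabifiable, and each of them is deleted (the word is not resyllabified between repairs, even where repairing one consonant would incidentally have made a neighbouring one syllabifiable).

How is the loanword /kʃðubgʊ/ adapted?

Substitution: /k/ → /m/, /ʃ/ → /t/, giving /mtðubgʊ/.
Under (C)V, the unsyllabifiable consonants are /m/, /t/, /b/ (no codas are permitted; onsets are limited to one consonant).
Each unlicensed consonant is deleted: /m/, /t/, /b/.

ðugʊ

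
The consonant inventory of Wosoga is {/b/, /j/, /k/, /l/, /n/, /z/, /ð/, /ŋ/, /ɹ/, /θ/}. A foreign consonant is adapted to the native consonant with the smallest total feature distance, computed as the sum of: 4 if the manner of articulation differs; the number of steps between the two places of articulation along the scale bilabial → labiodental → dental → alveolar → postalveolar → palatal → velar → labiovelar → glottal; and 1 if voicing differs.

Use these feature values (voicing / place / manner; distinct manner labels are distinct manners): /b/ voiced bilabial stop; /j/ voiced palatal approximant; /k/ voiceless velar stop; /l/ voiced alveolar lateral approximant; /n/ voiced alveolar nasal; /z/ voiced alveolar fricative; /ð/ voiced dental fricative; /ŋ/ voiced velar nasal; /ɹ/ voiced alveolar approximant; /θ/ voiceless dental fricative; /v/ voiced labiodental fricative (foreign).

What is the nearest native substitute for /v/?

/ð/ is closest: same manner (fricative), place distance 1 (labiodental→dental), same voicing; total 1. Next closest is /z/ at distance 2.

ð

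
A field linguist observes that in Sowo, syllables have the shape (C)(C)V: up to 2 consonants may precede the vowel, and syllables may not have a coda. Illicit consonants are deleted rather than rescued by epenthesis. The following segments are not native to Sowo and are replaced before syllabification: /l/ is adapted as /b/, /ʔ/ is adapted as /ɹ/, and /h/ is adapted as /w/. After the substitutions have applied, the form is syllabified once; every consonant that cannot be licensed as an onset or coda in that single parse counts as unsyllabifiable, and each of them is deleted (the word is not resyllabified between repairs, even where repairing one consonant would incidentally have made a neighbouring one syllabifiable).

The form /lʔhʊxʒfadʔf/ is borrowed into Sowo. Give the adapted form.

Substitution: /l/ → /b/, /ʔ/ → /ɹ/, /h/ → /w/, giving /bɹwʊxʒfadɹf/.
The consonants /b/, /x/, /d/, /ɹ/, /f/ cannot be parsed into a legal (C)(C)V syllable (no codas are permitted; onsets may contain at most 2 consonants).
Each unlicensed consonant is deleted: /b/, /x/, /d/, /ɹ/, /f/.

ɹwʊʒfa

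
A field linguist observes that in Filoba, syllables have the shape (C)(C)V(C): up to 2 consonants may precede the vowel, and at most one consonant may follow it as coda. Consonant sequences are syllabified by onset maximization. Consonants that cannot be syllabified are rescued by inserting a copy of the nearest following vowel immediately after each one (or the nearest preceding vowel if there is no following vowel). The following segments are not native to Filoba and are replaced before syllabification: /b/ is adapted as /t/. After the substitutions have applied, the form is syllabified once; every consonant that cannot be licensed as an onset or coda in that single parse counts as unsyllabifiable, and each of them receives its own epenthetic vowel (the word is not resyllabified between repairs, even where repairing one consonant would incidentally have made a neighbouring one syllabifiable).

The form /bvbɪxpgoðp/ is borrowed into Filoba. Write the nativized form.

tɪvtɪxpgoðpo

Substitution: /b/ → /t/, giving /tvtɪxpgoðp/.
Under (C)(C)V(C), the unsyllabifiable consonants are /t/, /p/ (at most one coda consonant is licensed; onsets may contain at most 2 consonants).
Each unlicensed consonant becomes the onset of a new syllable: /t/ → /tɪ/, /p/ → /po/.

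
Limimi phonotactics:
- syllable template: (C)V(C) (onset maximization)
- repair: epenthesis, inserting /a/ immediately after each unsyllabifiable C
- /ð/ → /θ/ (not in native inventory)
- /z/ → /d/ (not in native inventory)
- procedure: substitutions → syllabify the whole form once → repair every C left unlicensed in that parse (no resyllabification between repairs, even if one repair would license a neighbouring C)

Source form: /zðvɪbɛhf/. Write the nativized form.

daθavɪbɛhfa

Substitution: /z/ → /d/, /ð/ → /θ/, giving /dθvɪbɛhf/.
Under (C)V(C), the unsyllabifiable consonants are /d/, /θ/, /f/ (at most one coda consonant is licensed; onsets are limited to one consonant).
Each unlicensed consonant becomes the onset of a new syllable: /d/ → /da/, /θ/ → /θa/, /f/ → /fa/.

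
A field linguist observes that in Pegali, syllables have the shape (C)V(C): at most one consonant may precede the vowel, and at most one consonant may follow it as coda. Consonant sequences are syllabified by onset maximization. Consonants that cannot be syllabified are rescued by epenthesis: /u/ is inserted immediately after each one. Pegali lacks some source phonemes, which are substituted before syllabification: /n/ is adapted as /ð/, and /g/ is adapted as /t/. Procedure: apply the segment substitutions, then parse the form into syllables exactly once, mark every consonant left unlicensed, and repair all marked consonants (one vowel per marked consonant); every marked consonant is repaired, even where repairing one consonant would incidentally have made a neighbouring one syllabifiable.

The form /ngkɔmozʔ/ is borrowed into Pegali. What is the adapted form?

ðutukɔmozʔu

Substitution: /n/ → /ð/, /g/ → /t/, giving /ðtkɔmozʔ/.
Under (C)V(C), the unsyllabifiable consonants are /ð/, /t/, /ʔ/ (at most one coda consonant is licensed; onsets are limited to one consonant).
Each unlicensed consonant becomes the onset of a new syllable: /ð/ → /ðu/, /t/ → /tu/, /ʔ/ → /ʔu/.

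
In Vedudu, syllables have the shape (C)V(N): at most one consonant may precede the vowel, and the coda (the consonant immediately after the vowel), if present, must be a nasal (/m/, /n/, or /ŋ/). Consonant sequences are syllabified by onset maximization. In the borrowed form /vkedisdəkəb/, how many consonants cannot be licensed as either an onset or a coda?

3

The consonants /v/, /s/, /b/ cannot be parsed into a legal (C)V(N) syllable (only a nasal (/m/, /n/, or /ŋ/) is licensed in coda position; onsets are limited to one consonant).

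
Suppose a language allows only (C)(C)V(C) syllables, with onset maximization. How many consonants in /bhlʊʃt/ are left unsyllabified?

2

The consonants /b/, /t/ cannot be parsed into a legal (C)(C)V(C) syllable (at most one coda consonant is licensed; onsets may contain at most 2 consonants).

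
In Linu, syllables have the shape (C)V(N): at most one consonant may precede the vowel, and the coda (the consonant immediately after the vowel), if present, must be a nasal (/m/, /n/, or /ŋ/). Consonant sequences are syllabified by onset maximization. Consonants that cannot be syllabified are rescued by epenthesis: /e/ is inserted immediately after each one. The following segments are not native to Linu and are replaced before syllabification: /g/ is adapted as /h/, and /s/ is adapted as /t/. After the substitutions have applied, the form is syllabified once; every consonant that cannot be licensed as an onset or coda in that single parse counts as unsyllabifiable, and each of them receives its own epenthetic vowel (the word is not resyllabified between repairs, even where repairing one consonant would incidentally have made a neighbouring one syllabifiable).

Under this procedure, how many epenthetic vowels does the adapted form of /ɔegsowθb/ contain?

4

After substitution the input is /ɔehtowθb/.
The unsyllabifiable consonants are /h/, /w/, /θ/, /b/; each receives one epenthetic vowel.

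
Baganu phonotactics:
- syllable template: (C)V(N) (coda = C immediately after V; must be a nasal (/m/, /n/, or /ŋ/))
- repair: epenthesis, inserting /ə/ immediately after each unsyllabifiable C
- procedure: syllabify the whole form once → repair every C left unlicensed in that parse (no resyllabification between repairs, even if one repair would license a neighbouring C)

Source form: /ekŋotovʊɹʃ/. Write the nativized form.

Syllabifying with onset maximization leaves /k/, /ɹ/, /ʃ/ stranded (only a nasal (/m/, /n/, or /ŋ/) is licensed in coda position; onsets are limited to one consonant).
Epenthesis after each stranded consonant: /k/ → /kə/, /ɹ/ → /ɹə/, /ʃ/ → /ʃə/.

ekəŋotovʊɹəʃə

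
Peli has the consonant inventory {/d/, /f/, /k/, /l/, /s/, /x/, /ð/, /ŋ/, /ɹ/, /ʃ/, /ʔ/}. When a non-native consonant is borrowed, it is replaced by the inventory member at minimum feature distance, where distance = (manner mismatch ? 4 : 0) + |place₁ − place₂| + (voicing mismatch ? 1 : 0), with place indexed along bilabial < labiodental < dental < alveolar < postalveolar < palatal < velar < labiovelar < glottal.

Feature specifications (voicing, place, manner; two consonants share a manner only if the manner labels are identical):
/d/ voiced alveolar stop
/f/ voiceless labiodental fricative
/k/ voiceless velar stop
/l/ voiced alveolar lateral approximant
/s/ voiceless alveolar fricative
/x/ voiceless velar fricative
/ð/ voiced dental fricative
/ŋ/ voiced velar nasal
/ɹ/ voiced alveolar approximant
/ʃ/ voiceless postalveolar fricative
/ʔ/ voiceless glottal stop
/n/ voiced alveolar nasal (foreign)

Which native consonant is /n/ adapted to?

ŋ

/ŋ/ is closest: same manner (nasal), place distance 3 (alveolar→velar), same voicing; total 3. Next closest is /d/ at distance 4.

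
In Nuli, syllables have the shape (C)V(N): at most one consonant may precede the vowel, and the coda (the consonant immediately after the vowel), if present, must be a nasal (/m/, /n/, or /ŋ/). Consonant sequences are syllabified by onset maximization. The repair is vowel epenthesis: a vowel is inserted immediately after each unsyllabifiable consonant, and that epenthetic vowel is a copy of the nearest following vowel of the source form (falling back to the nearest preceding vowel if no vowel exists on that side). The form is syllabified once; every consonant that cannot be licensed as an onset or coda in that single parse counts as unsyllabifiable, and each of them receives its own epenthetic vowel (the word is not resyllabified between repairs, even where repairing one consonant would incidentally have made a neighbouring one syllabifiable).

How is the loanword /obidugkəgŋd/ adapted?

The consonants /g/, /g/, /ŋ/, /d/ cannot be parsed into a legal (C)V(N) syllable (only a nasal (/m/, /n/, or /ŋ/) is licensed in coda position; onsets are limited to one consonant).
Epenthesis after each stranded consonant: /g/ → /gə/, /g/ → /gə/, /ŋ/ → /ŋə/, /d/ → /də/.

obidugəkəgəŋədə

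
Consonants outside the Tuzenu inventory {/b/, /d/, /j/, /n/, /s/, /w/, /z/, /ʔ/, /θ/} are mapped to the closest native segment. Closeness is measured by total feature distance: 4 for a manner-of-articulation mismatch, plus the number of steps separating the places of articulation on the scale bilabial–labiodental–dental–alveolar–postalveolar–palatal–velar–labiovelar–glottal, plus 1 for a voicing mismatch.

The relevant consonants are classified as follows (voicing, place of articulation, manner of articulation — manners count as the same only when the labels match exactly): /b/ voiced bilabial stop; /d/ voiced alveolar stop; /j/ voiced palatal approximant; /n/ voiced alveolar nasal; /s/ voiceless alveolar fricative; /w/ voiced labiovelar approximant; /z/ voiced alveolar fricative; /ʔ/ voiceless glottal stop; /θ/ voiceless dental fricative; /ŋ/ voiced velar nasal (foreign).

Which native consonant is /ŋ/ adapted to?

n

/n/ is closest: same manner (nasal), place distance 3 (velar→alveolar), same voicing; total 3. Next closest is /j/ at distance 5.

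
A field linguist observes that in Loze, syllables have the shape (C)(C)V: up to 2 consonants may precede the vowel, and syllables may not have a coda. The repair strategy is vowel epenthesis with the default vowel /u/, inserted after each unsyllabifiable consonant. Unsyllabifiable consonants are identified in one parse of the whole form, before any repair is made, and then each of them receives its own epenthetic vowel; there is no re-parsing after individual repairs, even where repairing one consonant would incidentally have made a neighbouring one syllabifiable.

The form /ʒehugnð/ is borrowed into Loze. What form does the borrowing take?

ʒehugunuðu

Syllabifying with onset maximization leaves /g/, /n/, /ð/ stranded (no codas are permitted; onsets may contain at most 2 consonants).
Each unlicensed consonant becomes the onset of a new syllable: /g/ → /gu/, /n/ → /nu/, /ð/ → /ðu/.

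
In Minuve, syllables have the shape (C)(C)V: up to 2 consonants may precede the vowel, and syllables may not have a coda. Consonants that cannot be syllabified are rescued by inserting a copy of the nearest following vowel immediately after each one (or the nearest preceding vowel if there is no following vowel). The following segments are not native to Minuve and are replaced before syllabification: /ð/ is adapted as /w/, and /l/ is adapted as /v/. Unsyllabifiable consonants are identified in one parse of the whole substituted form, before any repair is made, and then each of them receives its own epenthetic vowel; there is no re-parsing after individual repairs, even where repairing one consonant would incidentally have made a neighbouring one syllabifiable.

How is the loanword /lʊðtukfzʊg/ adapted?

vʊwtukʊfzʊgʊ

Substitution: /l/ → /v/, /ð/ → /w/, giving /vʊwtukfzʊg/.
Syllabifying with onset maximization leaves /k/, /g/ stranded (no codas are permitted; onsets may contain at most 2 consonants).
Each unlicensed consonant becomes the onset of a new syllable: /k/ → /kʊ/, /g/ → /gʊ/.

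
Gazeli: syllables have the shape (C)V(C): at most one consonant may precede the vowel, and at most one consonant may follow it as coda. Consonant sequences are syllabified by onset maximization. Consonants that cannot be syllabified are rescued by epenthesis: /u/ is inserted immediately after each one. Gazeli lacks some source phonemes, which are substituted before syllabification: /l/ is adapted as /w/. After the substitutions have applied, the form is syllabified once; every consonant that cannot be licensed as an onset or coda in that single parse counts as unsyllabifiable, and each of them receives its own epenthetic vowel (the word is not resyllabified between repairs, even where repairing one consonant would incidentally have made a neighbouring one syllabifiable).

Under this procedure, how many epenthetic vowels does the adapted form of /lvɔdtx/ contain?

3

After substitution the input is /wvɔdtx/.
The unsyllabifiable consonants are /w/, /t/, /x/; each receives one epenthetic vowel.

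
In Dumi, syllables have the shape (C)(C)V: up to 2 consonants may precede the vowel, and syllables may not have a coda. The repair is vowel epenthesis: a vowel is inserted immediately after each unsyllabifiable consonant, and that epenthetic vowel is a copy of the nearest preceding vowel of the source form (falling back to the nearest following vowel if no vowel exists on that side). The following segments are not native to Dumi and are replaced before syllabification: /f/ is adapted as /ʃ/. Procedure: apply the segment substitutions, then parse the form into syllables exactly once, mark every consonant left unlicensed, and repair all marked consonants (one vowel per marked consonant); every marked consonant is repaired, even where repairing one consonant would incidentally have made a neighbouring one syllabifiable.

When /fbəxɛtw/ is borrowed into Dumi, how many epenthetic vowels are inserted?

2

After substitution the input is /ʃbəxɛtw/.
The unsyllabifiable consonants are /t/, /w/; each receives one epenthetic vowel.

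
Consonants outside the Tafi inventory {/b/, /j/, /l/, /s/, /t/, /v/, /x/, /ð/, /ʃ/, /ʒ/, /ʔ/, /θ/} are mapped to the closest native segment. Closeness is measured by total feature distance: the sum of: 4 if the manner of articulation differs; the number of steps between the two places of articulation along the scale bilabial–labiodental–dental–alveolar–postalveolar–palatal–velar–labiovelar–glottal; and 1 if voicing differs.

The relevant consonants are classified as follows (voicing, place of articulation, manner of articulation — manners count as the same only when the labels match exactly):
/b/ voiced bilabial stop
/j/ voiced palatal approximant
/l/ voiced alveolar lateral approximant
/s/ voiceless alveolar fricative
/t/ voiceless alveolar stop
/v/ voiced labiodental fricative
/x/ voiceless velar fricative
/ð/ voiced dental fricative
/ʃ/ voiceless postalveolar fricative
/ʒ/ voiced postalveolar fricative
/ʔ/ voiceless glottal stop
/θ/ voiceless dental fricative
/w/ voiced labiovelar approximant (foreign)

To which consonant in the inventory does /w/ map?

/j/ is closest: same manner (approximant), place distance 2 (labiovelar→palatal), same voicing; total 2. Next closest is /x/ at distance 6.

j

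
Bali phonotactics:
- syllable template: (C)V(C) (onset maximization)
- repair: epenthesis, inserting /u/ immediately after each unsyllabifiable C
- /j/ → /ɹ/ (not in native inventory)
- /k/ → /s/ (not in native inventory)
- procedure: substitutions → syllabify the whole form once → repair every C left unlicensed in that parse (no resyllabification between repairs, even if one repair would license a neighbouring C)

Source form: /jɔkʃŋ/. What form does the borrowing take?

Substitution: /j/ → /ɹ/, /k/ → /s/, giving /ɹɔsʃŋ/.
The consonants /ʃ/, /ŋ/ cannot be parsed into a legal (C)V(C) syllable (at most one coda consonant is licensed; onsets are limited to one consonant).
Epenthesis after each stranded consonant: /ʃ/ → /ʃu/, /ŋ/ → /ŋu/.

ɹɔsʃuŋu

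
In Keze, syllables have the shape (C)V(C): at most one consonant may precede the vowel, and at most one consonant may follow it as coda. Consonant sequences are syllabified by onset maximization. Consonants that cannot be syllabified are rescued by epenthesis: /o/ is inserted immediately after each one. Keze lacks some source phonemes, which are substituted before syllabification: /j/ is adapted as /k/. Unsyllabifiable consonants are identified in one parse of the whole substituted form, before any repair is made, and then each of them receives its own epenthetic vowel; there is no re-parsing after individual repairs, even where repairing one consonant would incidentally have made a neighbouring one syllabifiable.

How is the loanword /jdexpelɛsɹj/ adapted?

Substitution: /j/ → /k/, giving /kdexpelɛsɹk/.
The consonants /k/, /ɹ/, /k/ cannot be parsed into a legal (C)V(C) syllable (at most one coda consonant is licensed; onsets are limited to one consonant).
Each unlicensed consonant becomes the onset of a new syllable: /k/ → /ko/, /ɹ/ → /ɹo/, /k/ → /ko/.

kodexpelɛsɹoko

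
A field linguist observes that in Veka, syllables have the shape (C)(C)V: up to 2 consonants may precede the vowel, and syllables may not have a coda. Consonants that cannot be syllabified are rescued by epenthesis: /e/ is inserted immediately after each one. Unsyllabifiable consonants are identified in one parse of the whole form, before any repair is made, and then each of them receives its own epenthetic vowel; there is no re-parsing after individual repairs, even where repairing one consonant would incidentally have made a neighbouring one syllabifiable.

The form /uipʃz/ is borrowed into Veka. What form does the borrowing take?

uipeʃeze

Syllabifying with onset maximization leaves /p/, /ʃ/, /z/ stranded (no codas are permitted; onsets may contain at most 2 consonants).
Inserting the epenthetic vowel yields /p/ → /pe/, /ʃ/ → /ʃe/, /z/ → /ze/.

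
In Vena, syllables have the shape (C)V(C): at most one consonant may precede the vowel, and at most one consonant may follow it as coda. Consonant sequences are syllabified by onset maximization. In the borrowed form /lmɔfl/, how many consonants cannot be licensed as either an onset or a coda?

Under (C)V(C), the unsyllabifiable consonants are /l/, /l/ (at most one coda consonant is licensed; onsets are limited to one consonant).

2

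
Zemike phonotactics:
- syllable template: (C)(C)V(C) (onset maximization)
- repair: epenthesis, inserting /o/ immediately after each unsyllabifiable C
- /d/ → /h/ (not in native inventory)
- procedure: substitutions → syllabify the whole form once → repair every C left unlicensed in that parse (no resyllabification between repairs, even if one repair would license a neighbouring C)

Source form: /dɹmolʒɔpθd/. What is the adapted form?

Substitution: /d/ → /h/, giving /hɹmolʒɔpθh/.
Under (C)(C)V(C), the unsyllabifiable consonants are /h/, /θ/, /h/ (at most one coda consonant is licensed; onsets may contain at most 2 consonants).
Each unlicensed consonant becomes the onset of a new syllable: /h/ → /ho/, /θ/ → /θo/, /h/ → /ho/.

hoɹmolʒɔpθoho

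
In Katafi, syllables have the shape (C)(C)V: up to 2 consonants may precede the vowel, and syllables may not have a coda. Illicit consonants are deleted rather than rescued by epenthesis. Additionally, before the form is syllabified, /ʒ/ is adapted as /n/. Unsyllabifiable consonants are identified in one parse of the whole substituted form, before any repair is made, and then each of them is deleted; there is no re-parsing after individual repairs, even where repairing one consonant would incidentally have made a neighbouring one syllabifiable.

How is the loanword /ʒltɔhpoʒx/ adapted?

ltɔhpo

Substitution: /ʒ/ → /n/, giving /nltɔhponx/.
Syllabifying with onset maximization leaves /n/, /n/, /x/ stranded (no codas are permitted; onsets may contain at most 2 consonants).
Each unlicensed consonant is deleted: /n/, /n/, /x/.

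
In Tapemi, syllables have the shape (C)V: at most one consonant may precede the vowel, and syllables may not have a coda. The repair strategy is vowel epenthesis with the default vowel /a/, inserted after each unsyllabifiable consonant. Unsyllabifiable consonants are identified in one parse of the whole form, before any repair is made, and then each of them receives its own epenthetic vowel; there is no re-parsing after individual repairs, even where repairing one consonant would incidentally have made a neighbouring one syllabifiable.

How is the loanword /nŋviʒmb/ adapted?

Under (C)V, the unsyllabifiable consonants are /n/, /ŋ/, /ʒ/, /m/, /b/ (no codas are permitted; onsets are limited to one consonant).
Inserting the epenthetic vowel yields /n/ → /na/, /ŋ/ → /ŋa/, /ʒ/ → /ʒa/, /m/ → /ma/, /b/ → /ba/.

naŋaviʒamaba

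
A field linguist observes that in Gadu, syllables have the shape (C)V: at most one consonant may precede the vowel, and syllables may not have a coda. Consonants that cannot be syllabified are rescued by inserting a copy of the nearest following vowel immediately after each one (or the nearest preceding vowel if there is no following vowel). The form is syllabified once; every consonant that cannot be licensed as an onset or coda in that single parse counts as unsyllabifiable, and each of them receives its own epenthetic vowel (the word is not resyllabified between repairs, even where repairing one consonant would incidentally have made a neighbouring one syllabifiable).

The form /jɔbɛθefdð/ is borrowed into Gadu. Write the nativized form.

jɔbɛθefedeðe

Syllabifying with onset maximization leaves /f/, /d/, /ð/ stranded (no codas are permitted; onsets are limited to one consonant).
Each unlicensed consonant becomes the onset of a new syllable: /f/ → /fe/, /d/ → /de/, /ð/ → /ðe/.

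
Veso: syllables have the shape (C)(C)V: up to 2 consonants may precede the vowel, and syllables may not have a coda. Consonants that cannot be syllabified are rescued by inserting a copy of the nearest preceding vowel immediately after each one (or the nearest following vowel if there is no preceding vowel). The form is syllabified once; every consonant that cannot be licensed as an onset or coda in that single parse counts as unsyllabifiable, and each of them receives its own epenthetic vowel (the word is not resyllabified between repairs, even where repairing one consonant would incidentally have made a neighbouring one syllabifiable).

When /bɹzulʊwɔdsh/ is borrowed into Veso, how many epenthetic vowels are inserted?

4

The unsyllabifiable consonants are /b/, /d/, /s/, /h/; each receives one epenthetic vowel.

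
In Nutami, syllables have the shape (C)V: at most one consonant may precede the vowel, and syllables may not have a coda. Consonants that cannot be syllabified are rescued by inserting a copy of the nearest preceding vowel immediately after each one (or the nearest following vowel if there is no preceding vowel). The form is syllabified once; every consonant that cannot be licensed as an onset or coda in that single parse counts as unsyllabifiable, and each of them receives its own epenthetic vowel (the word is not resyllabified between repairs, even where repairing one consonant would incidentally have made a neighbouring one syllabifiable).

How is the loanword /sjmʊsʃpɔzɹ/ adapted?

The consonants /s/, /j/, /s/, /ʃ/, /z/, /ɹ/ cannot be parsed into a legal (C)V syllable (no codas are permitted; onsets are limited to one consonant).
Each unlicensed consonant becomes the onset of a new syllable: /s/ → /sʊ/, /j/ → /jʊ/, /s/ → /sʊ/, /ʃ/ → /ʃʊ/, /z/ → /zɔ/, /ɹ/ → /ɹɔ/.

sʊjʊmʊsʊʃʊpɔzɔɹɔ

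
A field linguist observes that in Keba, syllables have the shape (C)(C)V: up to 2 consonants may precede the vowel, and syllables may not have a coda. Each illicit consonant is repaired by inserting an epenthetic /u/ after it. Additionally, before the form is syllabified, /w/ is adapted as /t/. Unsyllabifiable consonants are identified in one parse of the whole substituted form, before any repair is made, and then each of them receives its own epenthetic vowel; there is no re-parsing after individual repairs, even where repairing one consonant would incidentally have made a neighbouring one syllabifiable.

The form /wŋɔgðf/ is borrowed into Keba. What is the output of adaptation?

tŋɔguðufu

Substitution: /w/ → /t/, giving /tŋɔgðf/.
Syllabifying with onset maximization leaves /g/, /ð/, /f/ stranded (no codas are permitted; onsets may contain at most 2 consonants).
Each unlicensed consonant becomes the onset of a new syllable: /g/ → /gu/, /ð/ → /ðu/, /f/ → /fu/.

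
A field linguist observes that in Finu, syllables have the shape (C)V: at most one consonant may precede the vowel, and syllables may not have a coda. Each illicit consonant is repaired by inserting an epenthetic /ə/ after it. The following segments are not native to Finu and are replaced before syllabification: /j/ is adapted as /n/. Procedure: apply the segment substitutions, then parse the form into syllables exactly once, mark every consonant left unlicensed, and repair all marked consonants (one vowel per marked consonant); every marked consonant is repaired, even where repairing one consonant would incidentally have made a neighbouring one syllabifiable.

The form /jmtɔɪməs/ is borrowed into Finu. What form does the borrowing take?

Substitution: /j/ → /n/, giving /nmtɔɪməs/.
The consonants /n/, /m/, /s/ cannot be parsed into a legal (C)V syllable (no codas are permitted; onsets are limited to one consonant).
Epenthesis after each stranded consonant: /n/ → /nə/, /m/ → /mə/, /s/ → /sə/.

nəmətɔɪməsə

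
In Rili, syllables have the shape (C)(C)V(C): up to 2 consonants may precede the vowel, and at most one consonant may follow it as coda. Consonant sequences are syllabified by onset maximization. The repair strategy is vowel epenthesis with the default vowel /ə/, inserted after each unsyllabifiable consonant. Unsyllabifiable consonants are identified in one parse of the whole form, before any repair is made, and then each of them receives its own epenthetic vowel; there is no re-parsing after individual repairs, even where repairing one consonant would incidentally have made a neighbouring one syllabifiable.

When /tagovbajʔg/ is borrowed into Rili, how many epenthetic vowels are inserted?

2

The unsyllabifiable consonants are /ʔ/, /g/; each receives one epenthetic vowel.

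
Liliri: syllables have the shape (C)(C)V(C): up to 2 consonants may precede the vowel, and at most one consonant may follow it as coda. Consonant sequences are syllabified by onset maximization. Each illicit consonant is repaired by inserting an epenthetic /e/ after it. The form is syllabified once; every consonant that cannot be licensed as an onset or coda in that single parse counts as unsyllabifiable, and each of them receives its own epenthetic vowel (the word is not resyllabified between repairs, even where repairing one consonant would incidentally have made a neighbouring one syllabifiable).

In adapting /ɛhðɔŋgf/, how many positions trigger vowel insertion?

2

The unsyllabifiable consonants are /g/, /f/; each receives one epenthetic vowel.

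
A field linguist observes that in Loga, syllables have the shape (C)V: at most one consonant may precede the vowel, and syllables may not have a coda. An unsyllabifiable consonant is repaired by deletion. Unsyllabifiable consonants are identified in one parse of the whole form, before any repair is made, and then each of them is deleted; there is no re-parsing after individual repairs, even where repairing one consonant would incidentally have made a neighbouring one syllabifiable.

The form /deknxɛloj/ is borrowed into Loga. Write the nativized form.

dexɛlo

Under (C)V, the unsyllabifiable consonants are /k/, /n/, /j/ (no codas are permitted; onsets are limited to one consonant).
Deletion applies to /k/, /n/, /j/.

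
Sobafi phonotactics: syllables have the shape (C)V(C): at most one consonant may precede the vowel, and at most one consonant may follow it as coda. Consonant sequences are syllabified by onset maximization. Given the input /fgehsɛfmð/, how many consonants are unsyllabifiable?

The consonants /f/, /m/, /ð/ cannot be parsed into a legal (C)V(C) syllable (at most one coda consonant is licensed; onsets are limited to one consonant).

3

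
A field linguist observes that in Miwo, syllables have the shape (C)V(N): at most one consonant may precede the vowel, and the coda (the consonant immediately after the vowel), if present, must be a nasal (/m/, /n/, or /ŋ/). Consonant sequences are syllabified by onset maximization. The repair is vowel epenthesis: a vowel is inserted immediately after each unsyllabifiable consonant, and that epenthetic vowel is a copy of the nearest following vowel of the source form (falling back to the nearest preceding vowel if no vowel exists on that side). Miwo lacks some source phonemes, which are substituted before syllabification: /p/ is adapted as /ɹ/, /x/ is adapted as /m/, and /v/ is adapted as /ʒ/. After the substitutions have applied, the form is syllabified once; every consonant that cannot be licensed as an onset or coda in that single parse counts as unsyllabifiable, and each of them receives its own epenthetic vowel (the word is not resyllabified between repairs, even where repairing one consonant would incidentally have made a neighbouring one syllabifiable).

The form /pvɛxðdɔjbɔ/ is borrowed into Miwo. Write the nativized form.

ɹɛʒɛmðɔdɔjɔbɔ

Substitution: /p/ → /ɹ/, /v/ → /ʒ/, /x/ → /m/, giving /ɹʒɛmðdɔjbɔ/.
Syllabifying with onset maximization leaves /ɹ/, /ð/, /j/ stranded (only a nasal (/m/, /n/, or /ŋ/) is licensed in coda position; onsets are limited to one consonant).
Epenthesis after each stranded consonant: /ɹ/ → /ɹɛ/, /ð/ → /ðɔ/, /j/ → /jɔ/.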